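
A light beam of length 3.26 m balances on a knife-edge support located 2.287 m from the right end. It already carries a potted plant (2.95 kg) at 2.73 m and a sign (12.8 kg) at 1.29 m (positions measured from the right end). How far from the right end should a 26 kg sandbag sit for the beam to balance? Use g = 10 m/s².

Taking torques about the knife-edge support (at 2.287 m from the right end):
Potted plant: 2.95 × 10 = 29.5 N down at 2.73 m → arm 0.443 m, τ = 29.5 × 0.443 = 13.07 N·m counterclockwise.
Sign: 12.8 × 10 = 128 N down at 1.29 m → arm 0.997 m, τ = 128 × 0.997 = 127.6 N·m clockwise.
Net moment of existing loads = 114.5 N·m clockwise.
The sandbag weighs 26 × 10 = 260 N and must supply an equal counterclockwise moment, so its lever arm about the knife-edge support is 114.5 / 260 = 0.44 m.
That puts it at 2.287 + 0.44 = 2.73 m from the right end.

x ≈ 2.73 m from the right end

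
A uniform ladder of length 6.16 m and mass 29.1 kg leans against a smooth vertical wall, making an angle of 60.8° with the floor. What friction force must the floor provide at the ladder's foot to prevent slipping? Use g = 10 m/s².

f ≈ 81.3 N

Take moments about the foot of the ladder.
Ladder weight 29.1×10 = 291 N acts at 3.08 m along the ladder; its horizontal arm is 3.08·cos60.8° = 1.503 m → τ = 437.4 N·m clockwise.
Wall normal N acts horizontally at the top; its moment arm is the height L sinθ = 6.16·sin60.8° = 5.377 m, counterclockwise.
For rotational equilibrium, N × 5.377 = 437.4, so N = 81.3 N.
ΣFx = 0: friction at the foot balances the wall's push, so f = N_wall = 81.3 N.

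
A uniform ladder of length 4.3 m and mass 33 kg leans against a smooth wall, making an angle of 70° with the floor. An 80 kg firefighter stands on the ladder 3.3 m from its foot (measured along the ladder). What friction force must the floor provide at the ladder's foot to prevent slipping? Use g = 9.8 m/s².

About the foot of the ladder:
Ladder weight 33×9.8 = 323.4 N acts at 2.15 m along the ladder; its horizontal arm is 2.15·cos70° = 0.7353 m → τ = 237.8 N·m clockwise.
Firefighter: 80×9.8 = 784 N at 3.3 m → arm 1.129 m → τ = 885.1 N·m clockwise.
Wall normal N acts horizontally at the top; its moment arm is the height L sinθ = 4.3·sin70° = 4.041 m, counterclockwise.
Setting net torque to zero: N × 4.041 = 1123 → N = 278 N.
ΣFx = 0: friction at the foot balances the wall's push, so f = N_wall = 278 N.

f ≈ 278 N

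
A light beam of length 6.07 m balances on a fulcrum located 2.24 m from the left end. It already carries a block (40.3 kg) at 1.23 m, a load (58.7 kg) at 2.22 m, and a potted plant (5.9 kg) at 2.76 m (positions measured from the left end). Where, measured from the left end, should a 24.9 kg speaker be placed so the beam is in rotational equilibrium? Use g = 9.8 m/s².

x ≈ 3.8 m from the left end

Choose the fulcrum (at 2.24 m from the left end) as the axis so the support reaction has zero arm there.
Block: 40.3 × 9.8 = 394.9 N down at 1.23 m → arm 1.01 m, τ = 394.9 × 1.01 = 398.8 N·m counterclockwise.
Load: 58.7 × 9.8 = 575.3 N down at 2.22 m → arm 0.02 m, τ = 575.3 × 0.02 = 11.51 N·m counterclockwise.
Potted plant: 5.9 × 9.8 = 57.82 N down at 2.76 m → arm 0.52 m, τ = 57.82 × 0.52 = 30.07 N·m clockwise.
Net moment of existing loads = 380.2 N·m counterclockwise.
The speaker weighs 24.9 × 9.8 = 244 N and must supply an equal clockwise moment, so its lever arm about the fulcrum is 380.2 / 244 = 1.56 m.
That puts it at 2.24 + 1.56 = 3.8 m from the left end.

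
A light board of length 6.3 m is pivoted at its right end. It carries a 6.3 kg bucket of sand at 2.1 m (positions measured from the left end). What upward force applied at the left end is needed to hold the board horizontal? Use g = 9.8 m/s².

Sum moments about the right end (the unknown pivot reaction has zero arm there).
Bucket of sand: 6.3 × 9.8 = 61.74 N down at 2.1 m → arm 4.2 m, τ = 61.74 × 4.2 = 259.3 N·m counterclockwise.
Net moment of the loads = 259.3 N·m counterclockwise.
The upward force F acts at the left end, arm 6.3 m, giving F × 6.3 clockwise.
Balancing moments: F × 6.3 = 259.3, giving F = 259.3 / 6.3 = 41.2 N.

F ≈ 41.2 N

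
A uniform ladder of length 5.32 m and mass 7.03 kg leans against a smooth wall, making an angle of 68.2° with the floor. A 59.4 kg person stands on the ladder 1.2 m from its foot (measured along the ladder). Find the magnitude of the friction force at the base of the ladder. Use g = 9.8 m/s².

Taking torques about the foot of the ladder:
Ladder weight 7.03×9.8 = 68.89 N acts at 2.66 m along the ladder; its horizontal arm is 2.66·cos68.2° = 0.9878 m → τ = 68.05 N·m clockwise.
Person: 59.4×9.8 = 582.1 N at 1.2 m → arm 0.4456 m → τ = 259.4 N·m clockwise.
Wall normal N acts horizontally at the top; its moment arm is the height L sinθ = 5.32·sin68.2° = 4.94 m, counterclockwise.
Balancing moments: N × 4.94 = 327.4, giving N = 66.3 N.
ΣFx = 0: friction at the foot balances the wall's push, so f = N_wall = 66.3 N.

f ≈ 66.3 N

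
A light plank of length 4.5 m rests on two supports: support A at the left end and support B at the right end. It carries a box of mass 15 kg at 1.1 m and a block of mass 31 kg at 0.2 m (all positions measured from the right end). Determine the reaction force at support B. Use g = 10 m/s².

Taking torques about support A:
Box: 15 × 10 = 150 N down at 1.1 m → arm 3.4 m, τ = 150 × 3.4 = 510 N·m clockwise.
Block: 31 × 10 = 310 N down at 0.2 m → arm 4.3 m, τ = 310 × 4.3 = 1333 N·m clockwise.
Net load moment about support A = 1843 N·m clockwise.
Reaction R at support B is upward at 0 m, arm 4.5 m → moment R × 4.5 counterclockwise.
Balancing moments: R × 4.5 = 1843, giving R = 410 N.

R_B ≈ 410 N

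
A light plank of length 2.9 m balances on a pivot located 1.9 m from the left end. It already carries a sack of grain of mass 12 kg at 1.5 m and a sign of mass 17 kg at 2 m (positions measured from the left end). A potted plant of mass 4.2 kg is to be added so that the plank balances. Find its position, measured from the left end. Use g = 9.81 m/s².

Choose the pivot (at 1.9 m from the left end) as the axis so the support reaction has zero arm there.
Sack of grain: 12 × 9.81 = 117.7 N down at 1.5 m → arm 0.4 m, τ = 117.7 × 0.4 = 47.08 N·m counterclockwise.
Sign: 17 × 9.81 = 166.8 N down at 2 m → arm 0.1 m, τ = 166.8 × 0.1 = 16.68 N·m clockwise.
Net moment of existing loads = 30.4 N·m counterclockwise.
The potted plant weighs 4.2 × 9.81 = 41.2 N and must supply an equal clockwise moment, so its lever arm about the pivot is 30.4 / 41.2 = 0.738 m.
That puts it at 1.9 + 0.738 = 2.64 m from the left end.

x ≈ 2.64 m from the left end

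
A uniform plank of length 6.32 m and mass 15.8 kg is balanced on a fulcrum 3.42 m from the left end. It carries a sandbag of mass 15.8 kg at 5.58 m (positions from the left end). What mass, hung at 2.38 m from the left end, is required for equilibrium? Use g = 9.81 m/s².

About the fulcrum (at 3.42 m from the left end):
Beam weight: 15.8 × 9.81 = 155 N down at 3.16 m → arm 0.26 m, τ = 155 × 0.26 = 40.3 N·m counterclockwise.
Sandbag: 15.8 × 9.81 = 155 N down at 5.58 m → arm 2.16 m, τ = 155 × 2.16 = 334.8 N·m clockwise.
Net moment of known loads = 294.5 N·m clockwise.
An unknown mass m at 2.38 m has arm 1.04 m; its moment is m·g·1.04 counterclockwise.
For rotational equilibrium, m × 9.81 × 1.04 = 294.5, so m = 294.5 / (9.81 × 1.04) = 28.9 kg.

m ≈ 28.9 kg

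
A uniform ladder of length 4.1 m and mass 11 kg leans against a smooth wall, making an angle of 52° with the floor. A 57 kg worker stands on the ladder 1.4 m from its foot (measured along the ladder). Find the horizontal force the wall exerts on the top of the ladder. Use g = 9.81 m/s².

Choose the foot of the ladder as the axis so the floor normal and friction both act there and drop out.
Ladder weight 11×9.81 = 107.9 N acts at 2.05 m along the ladder; its horizontal arm is 2.05·cos52° = 1.262 m → τ = 136.2 N·m clockwise.
Worker: 57×9.81 = 559.2 N at 1.4 m → arm 0.8619 m → τ = 482 N·m clockwise.
Wall normal N acts horizontally at the top; its moment arm is the height L sinθ = 4.1·sin52° = 3.231 m, counterclockwise.
Στ = 0 ⇒ N × 3.231 = 618.2 ⇒ N = 191 N.

N_wall ≈ 191 N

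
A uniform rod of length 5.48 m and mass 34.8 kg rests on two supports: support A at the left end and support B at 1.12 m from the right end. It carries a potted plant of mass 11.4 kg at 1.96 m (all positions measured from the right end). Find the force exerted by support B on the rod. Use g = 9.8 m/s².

Sum moments about support A (its reaction then has zero moment arm).
Beam weight: 34.8 × 9.8 = 341 N down at 2.74 m → arm 2.74 m, τ = 341 × 2.74 = 934.3 N·m clockwise.
Potted plant: 11.4 × 9.8 = 111.7 N down at 1.96 m → arm 3.52 m, τ = 111.7 × 3.52 = 393.2 N·m clockwise.
Net load moment about support A = 1328 N·m clockwise.
Reaction R at support B is upward at 1.12 m, arm 4.36 m → moment R × 4.36 counterclockwise.
Balancing moments: R × 4.36 = 1328, giving R = 305 N.

R_B ≈ 305 N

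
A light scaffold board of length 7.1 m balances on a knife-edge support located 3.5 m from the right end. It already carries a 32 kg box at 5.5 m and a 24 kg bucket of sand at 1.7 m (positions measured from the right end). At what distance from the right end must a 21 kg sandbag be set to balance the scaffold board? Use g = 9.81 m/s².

Sum moments about the knife-edge support (at 3.5 m from the right end) (the support reaction has zero arm there).
Box: 32 × 9.81 = 313.9 N down at 5.5 m → arm 2 m, τ = 313.9 × 2 = 627.8 N·m counterclockwise.
Bucket of sand: 24 × 9.81 = 235.4 N down at 1.7 m → arm 1.8 m, τ = 235.4 × 1.8 = 423.7 N·m clockwise.
Net moment of existing loads = 204.1 N·m counterclockwise.
The sandbag weighs 21 × 9.81 = 206 N and must supply an equal clockwise moment, so its lever arm about the knife-edge support is 204.1 / 206 = 0.991 m.
That puts it at 3.5 − 0.991 = 2.51 m from the right end.

x ≈ 2.51 m from the right end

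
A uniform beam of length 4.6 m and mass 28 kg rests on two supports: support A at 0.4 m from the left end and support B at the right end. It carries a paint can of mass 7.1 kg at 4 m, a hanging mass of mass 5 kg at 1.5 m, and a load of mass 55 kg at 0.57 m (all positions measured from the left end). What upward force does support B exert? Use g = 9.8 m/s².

About support A:
Beam weight: 28 × 9.8 = 274.4 N down at 2.3 m → arm 1.9 m, τ = 274.4 × 1.9 = 521.4 N·m clockwise.
Paint can: 7.1 × 9.8 = 69.58 N down at 4 m → arm 3.6 m, τ = 69.58 × 3.6 = 250.5 N·m clockwise.
Hanging mass: 5 × 9.8 = 49 N down at 1.5 m → arm 1.1 m, τ = 49 × 1.1 = 53.9 N·m clockwise.
Load: 55 × 9.8 = 539 N down at 0.57 m → arm 0.17 m, τ = 539 × 0.17 = 91.63 N·m clockwise.
Net load moment about support A = 917.4 N·m clockwise.
Reaction R at support B is upward at 4.6 m, arm 4.2 m → moment R × 4.2 counterclockwise.
Στ = 0 ⇒ R × 4.2 = 917.4 ⇒ R = 218 N.

R_B ≈ 218 N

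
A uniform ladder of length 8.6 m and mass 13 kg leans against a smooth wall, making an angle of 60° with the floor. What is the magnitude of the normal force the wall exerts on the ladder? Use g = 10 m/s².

About the foot of the ladder:
Ladder weight 13×10 = 130 N acts at 4.3 m along the ladder; its horizontal arm is 4.3·cos60° = 2.15 m → τ = 279.5 N·m clockwise.
Wall normal N acts horizontally at the top; its moment arm is the height L sinθ = 8.6·sin60° = 7.448 m, counterclockwise.
Setting net torque to zero: N × 7.448 = 279.5 → N = 37.5 N.

N_wall ≈ 37.5 N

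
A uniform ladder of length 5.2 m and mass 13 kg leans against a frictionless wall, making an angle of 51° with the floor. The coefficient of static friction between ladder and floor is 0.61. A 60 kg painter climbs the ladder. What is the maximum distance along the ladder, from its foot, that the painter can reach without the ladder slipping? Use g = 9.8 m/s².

Taking torques about the foot of the ladder:
Ladder weight 13×9.8 = 127.4 N acts at 2.6 m along the ladder; its horizontal arm is 2.6·cos51° = 1.636 m → τ = 208.4 N·m clockwise.
Painter weight 60×9.8 = 588 N at distance d → arm d·cos51° → τ = 588·d·0.6293 clockwise.
Wall normal N at the top has arm L sinθ = 4.041 m counterclockwise, so Στ = 0 gives N·4.041 = 208.4 + 370·d.
ΣFy = 0 ⇒ N_floor = 715.4 N, so the maximum friction is μ_s·N_floor = 0.61×715.4 = 436.4 N. ΣFx = 0 ⇒ N_wall = f, so at the slipping point N = 436.4 N.
Substituting: 436.4×4.041 = 208.4 + 370·d ⇒ d = (1763 − 208.4) / 370 = 4.2 m.

d ≈ 4.2 m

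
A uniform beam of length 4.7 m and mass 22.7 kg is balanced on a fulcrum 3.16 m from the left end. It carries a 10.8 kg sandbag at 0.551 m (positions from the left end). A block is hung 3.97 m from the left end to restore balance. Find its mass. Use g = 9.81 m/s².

m ≈ 57.5 kg

Choose the fulcrum (at 3.16 m from the left end) as the axis so the support reaction has zero arm there.
Beam weight: 22.7 × 9.81 = 222.7 N down at 2.35 m → arm 0.81 m, τ = 222.7 × 0.81 = 180.4 N·m counterclockwise.
Sandbag: 10.8 × 9.81 = 105.9 N down at 0.551 m → arm 2.609 m, τ = 105.9 × 2.609 = 276.3 N·m counterclockwise.
Net moment of known loads = 456.7 N·m counterclockwise.
An unknown mass m at 3.97 m has arm 0.81 m; its moment is m·g·0.81 clockwise.
Setting net torque to zero: m × 9.81 × 0.81 = 456.7 → m = 456.7 / (9.81 × 0.81) = 57.5 kg.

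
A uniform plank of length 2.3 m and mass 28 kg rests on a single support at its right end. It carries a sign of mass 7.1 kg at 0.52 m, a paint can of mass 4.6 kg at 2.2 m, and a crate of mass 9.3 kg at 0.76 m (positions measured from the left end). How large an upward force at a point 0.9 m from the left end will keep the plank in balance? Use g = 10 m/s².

Take moments about the right end.
Beam weight: 28 × 10 = 280 N down at 1.15 m → arm 1.15 m, τ = 280 × 1.15 = 322 N·m counterclockwise.
Sign: 7.1 × 10 = 71 N down at 0.52 m → arm 1.78 m, τ = 71 × 1.78 = 126.4 N·m counterclockwise.
Paint can: 4.6 × 10 = 46 N down at 2.2 m → arm 0.1 m, τ = 46 × 0.1 = 4.6 N·m counterclockwise.
Crate: 9.3 × 10 = 93 N down at 0.76 m → arm 1.54 m, τ = 93 × 1.54 = 143.2 N·m counterclockwise.
Net moment of the loads = 596.2 N·m counterclockwise.
The upward force F acts at a point 0.9 m from the left end, arm 1.4 m, giving F × 1.4 clockwise.
Setting net torque to zero: F × 1.4 = 596.2 → F = 596.2 / 1.4 = 426 N.

F ≈ 426 N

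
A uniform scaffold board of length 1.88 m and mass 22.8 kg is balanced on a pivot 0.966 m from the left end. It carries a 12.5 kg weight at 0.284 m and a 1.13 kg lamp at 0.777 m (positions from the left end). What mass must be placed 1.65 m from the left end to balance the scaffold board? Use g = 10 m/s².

About the pivot (at 0.966 m from the left end):
Beam weight: 22.8 × 10 = 228 N down at 0.94 m → arm 0.026 m, τ = 228 × 0.026 = 5.928 N·m counterclockwise.
Weight: 12.5 × 10 = 125 N down at 0.284 m → arm 0.682 m, τ = 125 × 0.682 = 85.25 N·m counterclockwise.
Lamp: 1.13 × 10 = 11.3 N down at 0.777 m → arm 0.189 m, τ = 11.3 × 0.189 = 2.136 N·m counterclockwise.
Net moment of known loads = 93.31 N·m counterclockwise.
An unknown mass m at 1.65 m has arm 0.684 m; its moment is m·g·0.684 clockwise.
Balancing moments: m × 10 × 0.684 = 93.31, giving m = 93.31 / (10 × 0.684) = 13.6 kg.

m ≈ 13.6 kg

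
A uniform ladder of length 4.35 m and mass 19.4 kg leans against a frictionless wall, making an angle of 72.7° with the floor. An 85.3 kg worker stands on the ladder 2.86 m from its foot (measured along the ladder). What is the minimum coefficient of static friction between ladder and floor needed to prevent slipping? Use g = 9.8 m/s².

μ_min ≈ 0.196

About the foot of the ladder:
Ladder weight 19.4×9.8 = 190.1 N acts at 2.175 m along the ladder; its horizontal arm is 2.175·cos72.7° = 0.6468 m → τ = 123 N·m clockwise.
Worker: 85.3×9.8 = 835.9 N at 2.86 m → arm 0.8505 m → τ = 710.9 N·m clockwise.
Wall normal N acts horizontally at the top; its moment arm is the height L sinθ = 4.35·sin72.7° = 4.153 m, counterclockwise.
Setting net torque to zero: N × 4.153 = 833.9 → N = 200.8 N.
ΣFx = 0 ⇒ f = N_wall = 200.8 N. ΣFy = 0 ⇒ N_floor = 1026 N.
μ_min = f / N_floor = 200.8 / 1026 = 0.196.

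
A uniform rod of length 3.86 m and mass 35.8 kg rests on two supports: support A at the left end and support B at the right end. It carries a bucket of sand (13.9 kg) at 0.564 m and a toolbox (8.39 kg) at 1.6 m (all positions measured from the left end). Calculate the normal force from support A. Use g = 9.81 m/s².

R_A ≈ 340 N

Sum moments about support B (its reaction then has zero moment arm).
Beam weight: 35.8 × 9.81 = 351.2 N down at 1.93 m → arm 1.93 m, τ = 351.2 × 1.93 = 677.8 N·m counterclockwise.
Bucket of sand: 13.9 × 9.81 = 136.4 N down at 0.564 m → arm 3.296 m, τ = 136.4 × 3.296 = 449.6 N·m counterclockwise.
Toolbox: 8.39 × 9.81 = 82.31 N down at 1.6 m → arm 2.26 m, τ = 82.31 × 2.26 = 186 N·m counterclockwise.
Net load moment about support B = 1313 N·m counterclockwise.
Reaction R at support A is upward at 0 m, arm 3.86 m → moment R × 3.86 clockwise.
For rotational equilibrium, R × 3.86 = 1313, so R = 340 N.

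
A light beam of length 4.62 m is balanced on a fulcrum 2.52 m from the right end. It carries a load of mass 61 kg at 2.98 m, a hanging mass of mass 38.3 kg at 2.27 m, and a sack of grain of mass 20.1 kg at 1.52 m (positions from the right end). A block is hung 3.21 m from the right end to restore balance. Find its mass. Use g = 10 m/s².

Taking torques about the fulcrum (at 2.52 m from the right end):
Load: 61 × 10 = 610 N down at 2.98 m → arm 0.46 m, τ = 610 × 0.46 = 280.6 N·m counterclockwise.
Hanging mass: 38.3 × 10 = 383 N down at 2.27 m → arm 0.25 m, τ = 383 × 0.25 = 95.75 N·m clockwise.
Sack of grain: 20.1 × 10 = 201 N down at 1.52 m → arm 1 m, τ = 201 × 1 = 201 N·m clockwise.
Net moment of known loads = 16.15 N·m clockwise.
An unknown mass m at 3.21 m has arm 0.69 m; its moment is m·g·0.69 counterclockwise.
Στ = 0 ⇒ m × 10 × 0.69 = 16.15 ⇒ m = 16.15 / (10 × 0.69) = 2.34 kg.

m ≈ 2.34 kg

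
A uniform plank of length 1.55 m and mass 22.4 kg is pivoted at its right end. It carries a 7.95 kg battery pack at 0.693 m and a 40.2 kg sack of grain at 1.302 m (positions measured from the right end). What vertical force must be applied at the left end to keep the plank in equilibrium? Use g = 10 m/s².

About the right end:
Beam weight: 22.4 × 10 = 224 N down at 0.775 m → arm 0.775 m, τ = 224 × 0.775 = 173.6 N·m counterclockwise.
Battery pack: 7.95 × 10 = 79.5 N down at 0.693 m → arm 0.693 m, τ = 79.5 × 0.693 = 55.09 N·m counterclockwise.
Sack of grain: 40.2 × 10 = 402 N down at 1.302 m → arm 1.302 m, τ = 402 × 1.302 = 523.4 N·m counterclockwise.
Net moment of the loads = 752.1 N·m counterclockwise.
The upward force F acts at the left end, arm 1.55 m, giving F × 1.55 clockwise.
Setting net torque to zero: F × 1.55 = 752.1 → F = 752.1 / 1.55 = 485 N.

F ≈ 485 N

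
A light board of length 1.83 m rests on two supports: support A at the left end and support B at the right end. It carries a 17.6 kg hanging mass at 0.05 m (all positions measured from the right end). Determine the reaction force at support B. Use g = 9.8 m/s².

Taking torques about support A:
Hanging mass: 17.6 × 9.8 = 172.5 N down at 0.05 m → arm 1.78 m, τ = 172.5 × 1.78 = 307.1 N·m clockwise.
Net load moment about support A = 307.1 N·m clockwise.
Reaction R at support B is upward at 0 m, arm 1.83 m → moment R × 1.83 counterclockwise.
Balancing moments: R × 1.83 = 307.1, giving R = 168 N.

R_B ≈ 168 N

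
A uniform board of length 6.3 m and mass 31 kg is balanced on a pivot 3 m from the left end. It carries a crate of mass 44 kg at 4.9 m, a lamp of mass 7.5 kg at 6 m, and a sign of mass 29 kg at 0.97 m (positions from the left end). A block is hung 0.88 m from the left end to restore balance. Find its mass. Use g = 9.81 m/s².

m ≈ 24.5 kg

Choose the pivot (at 3 m from the left end) as the axis so the support reaction has zero arm there.
Beam weight: 31 × 9.81 = 304.1 N down at 3.15 m → arm 0.15 m, τ = 304.1 × 0.15 = 45.62 N·m clockwise.
Crate: 44 × 9.81 = 431.6 N down at 4.9 m → arm 1.9 m, τ = 431.6 × 1.9 = 820 N·m clockwise.
Lamp: 7.5 × 9.81 = 73.58 N down at 6 m → arm 3 m, τ = 73.58 × 3 = 220.7 N·m clockwise.
Sign: 29 × 9.81 = 284.5 N down at 0.97 m → arm 2.03 m, τ = 284.5 × 2.03 = 577.5 N·m counterclockwise.
Net moment of known loads = 508.8 N·m clockwise.
An unknown mass m at 0.88 m has arm 2.12 m; its moment is m·g·2.12 counterclockwise.
Balancing moments: m × 9.81 × 2.12 = 508.8, giving m = 508.8 / (9.81 × 2.12) = 24.5 kg.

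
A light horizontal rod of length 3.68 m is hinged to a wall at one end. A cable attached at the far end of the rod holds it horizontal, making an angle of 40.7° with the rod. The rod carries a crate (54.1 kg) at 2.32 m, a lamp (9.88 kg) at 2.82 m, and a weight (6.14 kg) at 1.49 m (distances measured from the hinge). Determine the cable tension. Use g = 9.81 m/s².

T ≈ 664 N

Take moments about the hinge.
Crate: 54.1 × 9.81 = 530.7 N down at 2.32 m → arm 2.32 m, τ = 530.7 × 2.32 = 1231 N·m clockwise.
Lamp: 9.88 × 9.81 = 96.92 N down at 2.82 m → arm 2.82 m, τ = 96.92 × 2.82 = 273.3 N·m clockwise.
Weight: 6.14 × 9.81 = 60.23 N down at 1.49 m → arm 1.49 m, τ = 60.23 × 1.49 = 89.74 N·m clockwise.
Total clockwise load moment = 1594 N·m.
The cable tension T acts at 3.68 m; only its component perpendicular to the rod, T sinθ, produces torque. sin 40.7° = 0.6521.
Balancing moments: T × 3.68 × 0.6521 = 1594, giving T = 1594 / 2.4 = 664 N.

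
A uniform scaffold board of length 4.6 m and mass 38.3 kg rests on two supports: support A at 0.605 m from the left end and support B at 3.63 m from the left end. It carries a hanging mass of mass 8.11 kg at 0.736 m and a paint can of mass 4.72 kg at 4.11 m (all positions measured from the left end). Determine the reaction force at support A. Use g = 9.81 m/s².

R_A ≈ 234 N

Taking torques about support B:
Beam weight: 38.3 × 9.81 = 375.7 N down at 2.3 m → arm 1.33 m, τ = 375.7 × 1.33 = 499.7 N·m counterclockwise.
Hanging mass: 8.11 × 9.81 = 79.56 N down at 0.736 m → arm 2.894 m, τ = 79.56 × 2.894 = 230.2 N·m counterclockwise.
Paint can: 4.72 × 9.81 = 46.3 N down at 4.11 m → arm 0.48 m, τ = 46.3 × 0.48 = 22.22 N·m clockwise.
Net load moment about support B = 707.7 N·m counterclockwise.
Reaction R at support A is upward at 0.605 m, arm 3.025 m → moment R × 3.025 clockwise.
Στ = 0 ⇒ R × 3.025 = 707.7 ⇒ R = 234 N.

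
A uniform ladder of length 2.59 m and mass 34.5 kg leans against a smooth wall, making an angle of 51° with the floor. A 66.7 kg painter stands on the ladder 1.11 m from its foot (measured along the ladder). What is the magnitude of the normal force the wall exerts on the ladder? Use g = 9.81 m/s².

Choose the foot of the ladder as the axis so the floor normal and friction both act there and drop out.
Ladder weight 34.5×9.81 = 338.4 N acts at 1.295 m along the ladder; its horizontal arm is 1.295·cos51° = 0.815 m → τ = 275.8 N·m clockwise.
Painter: 66.7×9.81 = 654.3 N at 1.11 m → arm 0.6985 m → τ = 457 N·m clockwise.
Wall normal N acts horizontally at the top; its moment arm is the height L sinθ = 2.59·sin51° = 2.013 m, counterclockwise.
For rotational equilibrium, N × 2.013 = 732.8, so N = 364 N.

N_wall ≈ 364 N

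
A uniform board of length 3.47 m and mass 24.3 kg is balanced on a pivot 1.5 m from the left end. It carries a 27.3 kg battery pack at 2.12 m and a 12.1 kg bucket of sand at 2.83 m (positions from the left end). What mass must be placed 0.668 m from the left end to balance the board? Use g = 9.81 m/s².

Taking torques about the pivot (at 1.5 m from the left end):
Beam weight: 24.3 × 9.81 = 238.4 N down at 1.735 m → arm 0.235 m, τ = 238.4 × 0.235 = 56.02 N·m clockwise.
Battery pack: 27.3 × 9.81 = 267.8 N down at 2.12 m → arm 0.62 m, τ = 267.8 × 0.62 = 166 N·m clockwise.
Bucket of sand: 12.1 × 9.81 = 118.7 N down at 2.83 m → arm 1.33 m, τ = 118.7 × 1.33 = 157.9 N·m clockwise.
Net moment of known loads = 379.9 N·m clockwise.
An unknown mass m at 0.668 m has arm 0.832 m; its moment is m·g·0.832 counterclockwise.
For rotational equilibrium, m × 9.81 × 0.832 = 379.9, so m = 379.9 / (9.81 × 0.832) = 46.5 kg.

m ≈ 46.5 kg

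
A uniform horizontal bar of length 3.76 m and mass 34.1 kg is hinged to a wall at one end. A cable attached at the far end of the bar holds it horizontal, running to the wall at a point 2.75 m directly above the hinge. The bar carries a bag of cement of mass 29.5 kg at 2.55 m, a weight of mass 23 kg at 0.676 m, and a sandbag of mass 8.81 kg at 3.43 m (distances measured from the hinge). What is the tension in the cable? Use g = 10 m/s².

Sum moments about the hinge (the unknown hinge reaction has zero arm there).
Beam weight: 34.1 × 10 = 341 N down at 1.88 m → arm 1.88 m, τ = 341 × 1.88 = 641.1 N·m clockwise.
Bag of cement: 29.5 × 10 = 295 N down at 2.55 m → arm 2.55 m, τ = 295 × 2.55 = 752.2 N·m clockwise.
Weight: 23 × 10 = 230 N down at 0.676 m → arm 0.676 m, τ = 230 × 0.676 = 155.5 N·m clockwise.
Sandbag: 8.81 × 10 = 88.1 N down at 3.43 m → arm 3.43 m, τ = 88.1 × 3.43 = 302.2 N·m clockwise.
Total clockwise load moment = 1851 N·m.
The cable tension T acts at 3.76 m; only its component perpendicular to the bar, T sinθ, produces torque. sinθ = h/√(h²+d²) = 2.75/√(2.75²+3.76²) = 0.5903.
Balancing moments: T × 3.76 × 0.5903 = 1851, giving T = 1851 / 2.22 = 834 N.

T ≈ 834 N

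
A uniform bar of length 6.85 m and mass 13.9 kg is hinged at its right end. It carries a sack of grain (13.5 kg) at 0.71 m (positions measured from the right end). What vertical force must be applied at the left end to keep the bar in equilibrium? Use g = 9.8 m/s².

F ≈ 81.8 N

Take moments about the right end.
Beam weight: 13.9 × 9.8 = 136.2 N down at 3.425 m → arm 3.425 m, τ = 136.2 × 3.425 = 466.5 N·m counterclockwise.
Sack of grain: 13.5 × 9.8 = 132.3 N down at 0.71 m → arm 0.71 m, τ = 132.3 × 0.71 = 93.93 N·m counterclockwise.
Net moment of the loads = 560.4 N·m counterclockwise.
The upward force F acts at the left end, arm 6.85 m, giving F × 6.85 clockwise.
Balancing moments: F × 6.85 = 560.4, giving F = 560.4 / 6.85 = 81.8 N.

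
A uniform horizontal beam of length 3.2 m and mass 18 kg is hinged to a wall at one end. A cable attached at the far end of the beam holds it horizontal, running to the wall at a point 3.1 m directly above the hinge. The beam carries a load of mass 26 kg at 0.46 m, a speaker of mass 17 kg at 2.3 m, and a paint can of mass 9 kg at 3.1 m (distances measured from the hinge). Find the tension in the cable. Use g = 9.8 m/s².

T ≈ 474 N

Take moments about the hinge.
Beam weight: 18 × 9.8 = 176.4 N down at 1.6 m → arm 1.6 m, τ = 176.4 × 1.6 = 282.2 N·m clockwise.
Load: 26 × 9.8 = 254.8 N down at 0.46 m → arm 0.46 m, τ = 254.8 × 0.46 = 117.2 N·m clockwise.
Speaker: 17 × 9.8 = 166.6 N down at 2.3 m → arm 2.3 m, τ = 166.6 × 2.3 = 383.2 N·m clockwise.
Paint can: 9 × 9.8 = 88.2 N down at 3.1 m → arm 3.1 m, τ = 88.2 × 3.1 = 273.4 N·m clockwise.
Total clockwise load moment = 1056 N·m.
The cable tension T acts at 3.2 m; only its component perpendicular to the beam, T sinθ, produces torque. sinθ = h/√(h²+d²) = 3.1/√(3.1²+3.2²) = 0.6958.
For rotational equilibrium, T × 3.2 × 0.6958 = 1056, so T = 1056 / 2.227 = 474 N.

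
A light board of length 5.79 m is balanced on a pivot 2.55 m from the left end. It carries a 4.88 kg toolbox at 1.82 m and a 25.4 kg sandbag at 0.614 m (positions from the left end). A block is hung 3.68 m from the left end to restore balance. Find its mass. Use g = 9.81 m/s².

Taking torques about the pivot (at 2.55 m from the left end):
Toolbox: 4.88 × 9.81 = 47.87 N down at 1.82 m → arm 0.73 m, τ = 47.87 × 0.73 = 34.95 N·m counterclockwise.
Sandbag: 25.4 × 9.81 = 249.2 N down at 0.614 m → arm 1.936 m, τ = 249.2 × 1.936 = 482.5 N·m counterclockwise.
Net moment of known loads = 517.5 N·m counterclockwise.
An unknown mass m at 3.68 m has arm 1.13 m; its moment is m·g·1.13 clockwise.
For rotational equilibrium, m × 9.81 × 1.13 = 517.5, so m = 517.5 / (9.81 × 1.13) = 46.7 kg.

m ≈ 46.7 kg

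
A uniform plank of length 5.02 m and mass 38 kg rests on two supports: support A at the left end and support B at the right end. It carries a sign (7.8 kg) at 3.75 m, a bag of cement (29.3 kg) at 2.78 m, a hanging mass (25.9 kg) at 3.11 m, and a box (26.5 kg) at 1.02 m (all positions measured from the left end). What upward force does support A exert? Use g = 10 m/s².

Sum moments about support B (its reaction then has zero moment arm).
Beam weight: 38 × 10 = 380 N down at 2.51 m → arm 2.51 m, τ = 380 × 2.51 = 953.8 N·m counterclockwise.
Sign: 7.8 × 10 = 78 N down at 3.75 m → arm 1.27 m, τ = 78 × 1.27 = 99.06 N·m counterclockwise.
Bag of cement: 29.3 × 10 = 293 N down at 2.78 m → arm 2.24 m, τ = 293 × 2.24 = 656.3 N·m counterclockwise.
Hanging mass: 25.9 × 10 = 259 N down at 3.11 m → arm 1.91 m, τ = 259 × 1.91 = 494.7 N·m counterclockwise.
Box: 26.5 × 10 = 265 N down at 1.02 m → arm 4 m, τ = 265 × 4 = 1060 N·m counterclockwise.
Net load moment about support B = 3264 N·m counterclockwise.
Reaction R at support A is upward at 0 m, arm 5.02 m → moment R × 5.02 clockwise.
For rotational equilibrium, R × 5.02 = 3264, so R = 650 N.

R_A ≈ 650 N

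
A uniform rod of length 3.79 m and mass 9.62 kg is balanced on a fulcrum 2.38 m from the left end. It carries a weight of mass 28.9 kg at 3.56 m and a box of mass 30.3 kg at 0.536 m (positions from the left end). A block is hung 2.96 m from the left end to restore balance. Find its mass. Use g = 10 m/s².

Taking torques about the fulcrum (at 2.38 m from the left end):
Beam weight: 9.62 × 10 = 96.2 N down at 1.895 m → arm 0.485 m, τ = 96.2 × 0.485 = 46.66 N·m counterclockwise.
Weight: 28.9 × 10 = 289 N down at 3.56 m → arm 1.18 m, τ = 289 × 1.18 = 341 N·m clockwise.
Box: 30.3 × 10 = 303 N down at 0.536 m → arm 1.844 m, τ = 303 × 1.844 = 558.7 N·m counterclockwise.
Net moment of known loads = 264.4 N·m counterclockwise.
An unknown mass m at 2.96 m has arm 0.58 m; its moment is m·g·0.58 clockwise.
Στ = 0 ⇒ m × 10 × 0.58 = 264.4 ⇒ m = 264.4 / (10 × 0.58) = 45.6 kg.

m ≈ 45.6 kg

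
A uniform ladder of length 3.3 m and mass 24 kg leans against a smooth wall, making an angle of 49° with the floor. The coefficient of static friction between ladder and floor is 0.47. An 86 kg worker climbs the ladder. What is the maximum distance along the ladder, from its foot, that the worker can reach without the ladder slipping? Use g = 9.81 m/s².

Take moments about the foot of the ladder.
Ladder weight 24×9.81 = 235.4 N acts at 1.65 m along the ladder; its horizontal arm is 1.65·cos49° = 1.082 m → τ = 254.7 N·m clockwise.
Worker weight 86×9.81 = 843.7 N at distance d → arm d·cos49° → τ = 843.7·d·0.6561 clockwise.
Wall normal N at the top has arm L sinθ = 2.491 m counterclockwise, so Στ = 0 gives N·2.491 = 254.7 + 553.6·d.
ΣFy = 0 ⇒ N_floor = 1079 N, so the maximum friction is μ_s·N_floor = 0.47×1079 = 507.1 N. ΣFx = 0 ⇒ N_wall = f, so at the slipping point N = 507.1 N.
Substituting: 507.1×2.491 = 254.7 + 553.6·d ⇒ d = (1263 − 254.7) / 553.6 = 1.82 m.

d ≈ 1.82 m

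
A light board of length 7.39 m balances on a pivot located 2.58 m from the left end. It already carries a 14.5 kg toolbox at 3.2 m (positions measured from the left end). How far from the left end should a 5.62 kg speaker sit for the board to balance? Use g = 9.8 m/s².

x ≈ 0.98 m from the left end

Taking torques about the pivot (at 2.58 m from the left end):
Toolbox: 14.5 × 9.8 = 142.1 N down at 3.2 m → arm 0.62 m, τ = 142.1 × 0.62 = 88.1 N·m clockwise.
Net moment of existing loads = 88.1 N·m clockwise.
The speaker weighs 5.62 × 9.8 = 55.08 N and must supply an equal counterclockwise moment, so its lever arm about the pivot is 88.1 / 55.08 = 1.6 m.
That puts it at 2.58 − 1.6 = 0.98 m from the left end.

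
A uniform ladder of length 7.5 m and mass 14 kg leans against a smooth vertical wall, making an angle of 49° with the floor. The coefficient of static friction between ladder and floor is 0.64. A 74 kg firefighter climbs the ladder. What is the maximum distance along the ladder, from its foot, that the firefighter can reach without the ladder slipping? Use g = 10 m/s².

Choose the foot of the ladder as the axis so the floor normal and friction both act there and drop out.
Ladder weight 14×10 = 140 N acts at 3.75 m along the ladder; its horizontal arm is 3.75·cos49° = 2.46 m → τ = 344.4 N·m clockwise.
Firefighter weight 74×10 = 740 N at distance d → arm d·cos49° → τ = 740·d·0.6561 clockwise.
Wall normal N at the top has arm L sinθ = 5.66 m counterclockwise, so Στ = 0 gives N·5.66 = 344.4 + 485.5·d.
ΣFy = 0 ⇒ N_floor = 880 N, so the maximum friction is μ_s·N_floor = 0.64×880 = 563.2 N. ΣFx = 0 ⇒ N_wall = f, so at the slipping point N = 563.2 N.
Substituting: 563.2×5.66 = 344.4 + 485.5·d ⇒ d = (3188 − 344.4) / 485.5 = 5.86 m.

d ≈ 5.86 m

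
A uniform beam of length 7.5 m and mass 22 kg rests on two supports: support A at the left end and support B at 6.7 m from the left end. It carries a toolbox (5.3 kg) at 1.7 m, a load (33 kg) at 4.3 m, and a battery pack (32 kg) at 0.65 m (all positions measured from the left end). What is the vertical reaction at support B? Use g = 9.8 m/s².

Choose support A as the axis so its reaction then has zero moment arm.
Beam weight: 22 × 9.8 = 215.6 N down at 3.75 m → arm 3.75 m, τ = 215.6 × 3.75 = 808.5 N·m clockwise.
Toolbox: 5.3 × 9.8 = 51.94 N down at 1.7 m → arm 1.7 m, τ = 51.94 × 1.7 = 88.3 N·m clockwise.
Load: 33 × 9.8 = 323.4 N down at 4.3 m → arm 4.3 m, τ = 323.4 × 4.3 = 1391 N·m clockwise.
Battery pack: 32 × 9.8 = 313.6 N down at 0.65 m → arm 0.65 m, τ = 313.6 × 0.65 = 203.8 N·m clockwise.
Net load moment about support A = 2492 N·m clockwise.
Reaction R at support B is upward at 6.7 m, arm 6.7 m → moment R × 6.7 counterclockwise.
Στ = 0 ⇒ R × 6.7 = 2492 ⇒ R = 372 N.

R_B ≈ 372 N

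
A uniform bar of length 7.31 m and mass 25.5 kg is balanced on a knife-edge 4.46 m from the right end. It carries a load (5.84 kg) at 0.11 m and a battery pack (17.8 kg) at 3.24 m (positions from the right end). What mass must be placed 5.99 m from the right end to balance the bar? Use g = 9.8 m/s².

m ≈ 44.2 kg

About the knife-edge (at 4.46 m from the right end):
Beam weight: 25.5 × 9.8 = 249.9 N down at 3.655 m → arm 0.805 m, τ = 249.9 × 0.805 = 201.2 N·m clockwise.
Load: 5.84 × 9.8 = 57.23 N down at 0.11 m → arm 4.35 m, τ = 57.23 × 4.35 = 249 N·m clockwise.
Battery pack: 17.8 × 9.8 = 174.4 N down at 3.24 m → arm 1.22 m, τ = 174.4 × 1.22 = 212.8 N·m clockwise.
Net moment of known loads = 663 N·m clockwise.
An unknown mass m at 5.99 m has arm 1.53 m; its moment is m·g·1.53 counterclockwise.
Στ = 0 ⇒ m × 9.8 × 1.53 = 663 ⇒ m = 663 / (9.8 × 1.53) = 44.2 kg.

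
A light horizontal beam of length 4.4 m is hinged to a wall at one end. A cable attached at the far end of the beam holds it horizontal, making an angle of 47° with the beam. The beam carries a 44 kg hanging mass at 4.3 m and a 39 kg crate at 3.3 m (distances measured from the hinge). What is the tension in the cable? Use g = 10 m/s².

Take moments about the hinge.
Hanging mass: 44 × 10 = 440 N down at 4.3 m → arm 4.3 m, τ = 440 × 4.3 = 1892 N·m clockwise.
Crate: 39 × 10 = 390 N down at 3.3 m → arm 3.3 m, τ = 390 × 3.3 = 1287 N·m clockwise.
Total clockwise load moment = 3179 N·m.
The cable tension T acts at 4.4 m; only its component perpendicular to the beam, T sinθ, produces torque. sin 47° = 0.7314.
Στ = 0 ⇒ T × 4.4 × 0.7314 = 3179 ⇒ T = 3179 / 3.218 = 988 N.

T ≈ 988 N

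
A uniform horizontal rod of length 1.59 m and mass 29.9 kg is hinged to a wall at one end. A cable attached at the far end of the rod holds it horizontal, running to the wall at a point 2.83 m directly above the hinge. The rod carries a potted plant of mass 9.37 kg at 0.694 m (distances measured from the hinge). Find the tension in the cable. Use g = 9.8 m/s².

Take moments about the hinge.
Beam weight: 29.9 × 9.8 = 293 N down at 0.795 m → arm 0.795 m, τ = 293 × 0.795 = 232.9 N·m clockwise.
Potted plant: 9.37 × 9.8 = 91.83 N down at 0.694 m → arm 0.694 m, τ = 91.83 × 0.694 = 63.73 N·m clockwise.
Total clockwise load moment = 296.6 N·m.
The cable tension T acts at 1.59 m; only its component perpendicular to the rod, T sinθ, produces torque. sinθ = h/√(h²+d²) = 2.83/√(2.83²+1.59²) = 0.8718.
Setting net torque to zero: T × 1.59 × 0.8718 = 296.6 → T = 296.6 / 1.386 = 214 N.

T ≈ 214 N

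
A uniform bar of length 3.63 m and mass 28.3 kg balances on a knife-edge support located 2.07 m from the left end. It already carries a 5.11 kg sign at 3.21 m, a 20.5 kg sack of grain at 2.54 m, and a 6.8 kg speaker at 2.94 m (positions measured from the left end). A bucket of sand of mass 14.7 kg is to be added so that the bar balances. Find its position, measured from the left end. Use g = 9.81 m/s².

About the knife-edge support (at 2.07 m from the left end):
Beam weight: 28.3 × 9.81 = 277.6 N down at 1.815 m → arm 0.255 m, τ = 277.6 × 0.255 = 70.79 N·m counterclockwise.
Sign: 5.11 × 9.81 = 50.13 N down at 3.21 m → arm 1.14 m, τ = 50.13 × 1.14 = 57.15 N·m clockwise.
Sack of grain: 20.5 × 9.81 = 201.1 N down at 2.54 m → arm 0.47 m, τ = 201.1 × 0.47 = 94.52 N·m clockwise.
Speaker: 6.8 × 9.81 = 66.71 N down at 2.94 m → arm 0.87 m, τ = 66.71 × 0.87 = 58.04 N·m clockwise.
Net moment of existing loads = 138.9 N·m clockwise.
The bucket of sand weighs 14.7 × 9.81 = 144.2 N and must supply an equal counterclockwise moment, so its lever arm about the knife-edge support is 138.9 / 144.2 = 0.963 m.
That puts it at 2.07 − 0.963 = 1.11 m from the left end.

x ≈ 1.11 m from the left end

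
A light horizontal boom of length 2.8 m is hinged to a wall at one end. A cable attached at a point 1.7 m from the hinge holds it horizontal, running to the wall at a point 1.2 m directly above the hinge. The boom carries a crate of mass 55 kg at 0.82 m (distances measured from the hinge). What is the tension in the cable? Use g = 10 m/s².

T ≈ 460 N

Choose the hinge as the axis so the unknown hinge reaction has zero arm there.
Crate: 55 × 10 = 550 N down at 0.82 m → arm 0.82 m, τ = 550 × 0.82 = 451 N·m clockwise.
Total clockwise load moment = 451 N·m.
The cable tension T acts at 1.7 m; only its component perpendicular to the boom, T sinθ, produces torque. sinθ = h/√(h²+d²) = 1.2/√(1.2²+1.7²) = 0.5767.
Balancing moments: T × 1.7 × 0.5767 = 451, giving T = 451 / 0.9804 = 460 N.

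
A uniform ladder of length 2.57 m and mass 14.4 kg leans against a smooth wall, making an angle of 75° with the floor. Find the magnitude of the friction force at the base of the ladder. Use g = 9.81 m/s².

Sum moments about the foot of the ladder (the floor normal and friction both act there and drop out).
Ladder weight 14.4×9.81 = 141.3 N acts at 1.285 m along the ladder; its horizontal arm is 1.285·cos75° = 0.3326 m → τ = 47 N·m clockwise.
Wall normal N acts horizontally at the top; its moment arm is the height L sinθ = 2.57·sin75° = 2.482 m, counterclockwise.
Setting net torque to zero: N × 2.482 = 47 → N = 18.9 N.
ΣFx = 0: friction at the foot balances the wall's push, so f = N_wall = 18.9 N.

f ≈ 18.9 N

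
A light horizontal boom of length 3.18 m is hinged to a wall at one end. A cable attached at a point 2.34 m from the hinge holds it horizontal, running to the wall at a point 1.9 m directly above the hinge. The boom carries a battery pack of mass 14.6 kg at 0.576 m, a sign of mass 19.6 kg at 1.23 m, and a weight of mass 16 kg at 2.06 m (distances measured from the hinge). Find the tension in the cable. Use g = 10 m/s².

T ≈ 444 N

Take moments about the hinge.
Battery pack: 14.6 × 10 = 146 N down at 0.576 m → arm 0.576 m, τ = 146 × 0.576 = 84.1 N·m clockwise.
Sign: 19.6 × 10 = 196 N down at 1.23 m → arm 1.23 m, τ = 196 × 1.23 = 241.1 N·m clockwise.
Weight: 16 × 10 = 160 N down at 2.06 m → arm 2.06 m, τ = 160 × 2.06 = 329.6 N·m clockwise.
Total clockwise load moment = 654.8 N·m.
The cable tension T acts at 2.34 m; only its component perpendicular to the boom, T sinθ, produces torque. sinθ = h/√(h²+d²) = 1.9/√(1.9²+2.34²) = 0.6303.
Setting net torque to zero: T × 2.34 × 0.6303 = 654.8 → T = 654.8 / 1.475 = 444 N.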